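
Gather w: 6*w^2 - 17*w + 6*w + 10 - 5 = 6*w^2 - 11*w + 5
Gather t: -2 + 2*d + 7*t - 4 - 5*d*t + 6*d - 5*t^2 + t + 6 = 8*d - 5*t^2 + t*(8 - 5*d)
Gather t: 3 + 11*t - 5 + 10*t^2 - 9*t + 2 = 10*t^2 + 2*t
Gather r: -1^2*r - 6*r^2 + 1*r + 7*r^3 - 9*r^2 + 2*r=7*r^3 - 15*r^2 + 2*r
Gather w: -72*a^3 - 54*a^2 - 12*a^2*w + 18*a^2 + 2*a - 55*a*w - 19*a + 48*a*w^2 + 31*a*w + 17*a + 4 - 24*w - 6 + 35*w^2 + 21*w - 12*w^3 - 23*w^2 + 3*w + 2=-72*a^3 - 36*a^2 - 12*w^3 + w^2*(48*a + 12) + w*(-12*a^2 - 24*a)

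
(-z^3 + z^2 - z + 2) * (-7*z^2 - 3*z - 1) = 7*z^5 - 4*z^4 + 5*z^3 - 12*z^2 - 5*z - 2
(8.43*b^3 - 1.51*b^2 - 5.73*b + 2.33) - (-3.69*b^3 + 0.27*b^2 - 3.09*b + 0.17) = 12.12*b^3 - 1.78*b^2 - 2.64*b + 2.16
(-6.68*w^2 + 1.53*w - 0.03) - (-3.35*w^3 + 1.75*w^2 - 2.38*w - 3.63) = 3.35*w^3 - 8.43*w^2 + 3.91*w + 3.6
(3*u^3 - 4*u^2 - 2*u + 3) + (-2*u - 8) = 3*u^3 - 4*u^2 - 4*u - 5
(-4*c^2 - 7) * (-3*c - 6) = 12*c^3 + 24*c^2 + 21*c + 42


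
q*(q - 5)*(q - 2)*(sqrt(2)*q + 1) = sqrt(2)*q^4 - 7*sqrt(2)*q^3 + q^3 - 7*q^2 + 10*sqrt(2)*q^2 + 10*q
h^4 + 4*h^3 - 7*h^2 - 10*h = h*(h - 2)*(h + 1)*(h + 5)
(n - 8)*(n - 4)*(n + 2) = n^3 - 10*n^2 + 8*n + 64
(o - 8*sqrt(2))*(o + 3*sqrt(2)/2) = o^2 - 13*sqrt(2)*o/2 - 24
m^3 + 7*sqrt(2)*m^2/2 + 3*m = m*(m + sqrt(2)/2)*(m + 3*sqrt(2))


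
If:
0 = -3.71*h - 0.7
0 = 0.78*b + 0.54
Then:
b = -0.69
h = -0.19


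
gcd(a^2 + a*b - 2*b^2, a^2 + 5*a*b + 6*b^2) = a + 2*b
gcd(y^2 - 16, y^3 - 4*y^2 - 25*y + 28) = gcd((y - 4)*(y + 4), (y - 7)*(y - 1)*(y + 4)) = y + 4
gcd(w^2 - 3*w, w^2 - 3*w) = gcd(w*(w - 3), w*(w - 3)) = w^2 - 3*w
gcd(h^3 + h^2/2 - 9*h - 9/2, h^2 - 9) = h^2 - 9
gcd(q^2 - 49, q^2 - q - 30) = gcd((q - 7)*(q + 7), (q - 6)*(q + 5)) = 1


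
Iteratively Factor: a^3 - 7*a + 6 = (a - 1)*(a^2 + a - 6) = (a - 2)*(a - 1)*(a + 3)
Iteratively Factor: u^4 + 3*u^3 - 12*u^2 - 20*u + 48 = (u - 2)*(u^3 + 5*u^2 - 2*u - 24) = (u - 2)^2*(u^2 + 7*u + 12) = (u - 2)^2*(u + 4)*(u + 3)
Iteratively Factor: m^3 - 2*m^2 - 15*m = (m - 5)*(m^2 + 3*m) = (m - 5)*(m + 3)*(m)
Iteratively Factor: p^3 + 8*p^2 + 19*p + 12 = (p + 1)*(p^2 + 7*p + 12) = (p + 1)*(p + 3)*(p + 4)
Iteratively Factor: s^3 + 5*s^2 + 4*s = (s + 1)*(s^2 + 4*s) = s*(s + 1)*(s + 4)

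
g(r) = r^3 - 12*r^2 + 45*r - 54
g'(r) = 3*r^2 - 24*r + 45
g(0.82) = -24.62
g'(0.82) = 27.34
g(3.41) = -0.44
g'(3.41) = -1.96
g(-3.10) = -338.61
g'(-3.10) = 148.23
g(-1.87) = -186.65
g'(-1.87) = 100.37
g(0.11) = -49.19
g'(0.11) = 42.40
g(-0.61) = -86.14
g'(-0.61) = 60.76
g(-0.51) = -80.20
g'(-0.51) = 58.02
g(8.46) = 73.34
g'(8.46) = 56.67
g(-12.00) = -4050.00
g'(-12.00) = 765.00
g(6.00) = 0.00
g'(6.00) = 9.00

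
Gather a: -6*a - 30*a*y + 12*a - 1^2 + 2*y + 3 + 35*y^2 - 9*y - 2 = a*(6 - 30*y) + 35*y^2 - 7*y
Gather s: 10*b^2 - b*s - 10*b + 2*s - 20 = 10*b^2 - 10*b + s*(2 - b) - 20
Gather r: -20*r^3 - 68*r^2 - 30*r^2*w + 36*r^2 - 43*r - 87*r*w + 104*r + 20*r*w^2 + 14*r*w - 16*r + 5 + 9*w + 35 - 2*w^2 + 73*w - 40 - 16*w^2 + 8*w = -20*r^3 + r^2*(-30*w - 32) + r*(20*w^2 - 73*w + 45) - 18*w^2 + 90*w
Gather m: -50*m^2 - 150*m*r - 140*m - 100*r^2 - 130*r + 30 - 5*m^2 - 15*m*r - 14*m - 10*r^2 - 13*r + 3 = -55*m^2 + m*(-165*r - 154) - 110*r^2 - 143*r + 33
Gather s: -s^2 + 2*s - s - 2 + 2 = -s^2 + s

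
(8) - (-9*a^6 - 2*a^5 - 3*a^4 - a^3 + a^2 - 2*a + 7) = 9*a^6 + 2*a^5 + 3*a^4 + a^3 - a^2 + 2*a + 1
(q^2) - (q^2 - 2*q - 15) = 2*q + 15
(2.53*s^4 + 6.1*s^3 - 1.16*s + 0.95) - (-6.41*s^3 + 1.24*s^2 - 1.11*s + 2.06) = 2.53*s^4 + 12.51*s^3 - 1.24*s^2 - 0.0499999999999998*s - 1.11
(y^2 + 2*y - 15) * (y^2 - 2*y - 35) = y^4 - 54*y^2 - 40*y + 525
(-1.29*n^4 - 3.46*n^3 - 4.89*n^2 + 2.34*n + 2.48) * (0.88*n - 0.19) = -1.1352*n^5 - 2.7997*n^4 - 3.6458*n^3 + 2.9883*n^2 + 1.7378*n - 0.4712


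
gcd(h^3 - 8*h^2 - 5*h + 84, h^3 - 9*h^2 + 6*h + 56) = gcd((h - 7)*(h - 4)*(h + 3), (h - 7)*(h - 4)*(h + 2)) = h^2 - 11*h + 28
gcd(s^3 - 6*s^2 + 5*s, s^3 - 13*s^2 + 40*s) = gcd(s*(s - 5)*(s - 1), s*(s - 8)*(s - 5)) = s^2 - 5*s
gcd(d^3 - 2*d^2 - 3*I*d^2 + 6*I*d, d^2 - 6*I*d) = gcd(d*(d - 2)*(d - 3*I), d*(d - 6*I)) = d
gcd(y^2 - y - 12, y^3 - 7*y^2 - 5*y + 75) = y + 3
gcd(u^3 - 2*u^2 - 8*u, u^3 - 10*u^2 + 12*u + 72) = u + 2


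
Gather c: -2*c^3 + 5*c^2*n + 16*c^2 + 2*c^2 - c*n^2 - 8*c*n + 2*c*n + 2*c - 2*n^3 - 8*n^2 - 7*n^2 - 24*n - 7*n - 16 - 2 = -2*c^3 + c^2*(5*n + 18) + c*(-n^2 - 6*n + 2) - 2*n^3 - 15*n^2 - 31*n - 18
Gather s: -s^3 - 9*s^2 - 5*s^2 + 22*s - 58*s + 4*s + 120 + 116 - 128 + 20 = -s^3 - 14*s^2 - 32*s + 128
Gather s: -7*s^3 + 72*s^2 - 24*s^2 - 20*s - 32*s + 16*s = -7*s^3 + 48*s^2 - 36*s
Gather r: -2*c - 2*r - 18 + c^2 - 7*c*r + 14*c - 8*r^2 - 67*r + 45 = c^2 + 12*c - 8*r^2 + r*(-7*c - 69) + 27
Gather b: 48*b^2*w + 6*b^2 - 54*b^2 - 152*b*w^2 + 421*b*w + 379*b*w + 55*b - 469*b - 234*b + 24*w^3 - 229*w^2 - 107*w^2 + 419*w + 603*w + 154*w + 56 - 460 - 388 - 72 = b^2*(48*w - 48) + b*(-152*w^2 + 800*w - 648) + 24*w^3 - 336*w^2 + 1176*w - 864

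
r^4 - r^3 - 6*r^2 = r^2*(r - 3)*(r + 2)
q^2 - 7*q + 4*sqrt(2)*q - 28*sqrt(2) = (q - 7)*(q + 4*sqrt(2))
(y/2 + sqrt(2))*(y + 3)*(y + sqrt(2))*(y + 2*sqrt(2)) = y^4/2 + 3*y^3/2 + 5*sqrt(2)*y^3/2 + 8*y^2 + 15*sqrt(2)*y^2/2 + 4*sqrt(2)*y + 24*y + 12*sqrt(2)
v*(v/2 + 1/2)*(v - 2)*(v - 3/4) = v^4/2 - 7*v^3/8 - 5*v^2/8 + 3*v/4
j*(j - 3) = j^2 - 3*j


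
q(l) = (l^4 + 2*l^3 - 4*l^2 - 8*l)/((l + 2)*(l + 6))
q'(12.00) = 18.59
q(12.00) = 93.33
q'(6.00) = 7.33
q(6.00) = 16.00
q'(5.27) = 6.05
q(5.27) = 11.12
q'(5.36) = 6.21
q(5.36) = 11.67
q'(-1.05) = -0.26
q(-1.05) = 0.61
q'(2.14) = 1.18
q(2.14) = 0.15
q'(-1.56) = 0.62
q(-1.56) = 0.55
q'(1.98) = 0.98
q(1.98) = -0.02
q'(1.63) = 0.56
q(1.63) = -0.29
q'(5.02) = 5.62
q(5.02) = 9.66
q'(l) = (4*l^3 + 6*l^2 - 8*l - 8)/((l + 2)*(l + 6)) - (l^4 + 2*l^3 - 4*l^2 - 8*l)/((l + 2)*(l + 6)^2) - (l^4 + 2*l^3 - 4*l^2 - 8*l)/((l + 2)^2*(l + 6))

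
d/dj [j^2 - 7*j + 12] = 2*j - 7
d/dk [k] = 1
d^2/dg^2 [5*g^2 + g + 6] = 10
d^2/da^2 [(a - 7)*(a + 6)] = 2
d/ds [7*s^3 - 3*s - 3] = 21*s^2 - 3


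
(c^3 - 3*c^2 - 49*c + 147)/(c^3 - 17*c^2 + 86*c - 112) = (c^2 + 4*c - 21)/(c^2 - 10*c + 16)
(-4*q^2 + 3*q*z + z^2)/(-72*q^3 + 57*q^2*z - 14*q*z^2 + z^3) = (4*q^2 - 3*q*z - z^2)/(72*q^3 - 57*q^2*z + 14*q*z^2 - z^3)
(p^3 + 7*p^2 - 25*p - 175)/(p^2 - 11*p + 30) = (p^2 + 12*p + 35)/(p - 6)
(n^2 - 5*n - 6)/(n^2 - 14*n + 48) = (n + 1)/(n - 8)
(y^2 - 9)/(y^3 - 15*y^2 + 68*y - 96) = (y + 3)/(y^2 - 12*y + 32)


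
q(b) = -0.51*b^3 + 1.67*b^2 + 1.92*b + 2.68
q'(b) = -1.53*b^2 + 3.34*b + 1.92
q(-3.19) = 30.10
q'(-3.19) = -24.30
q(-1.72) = 6.91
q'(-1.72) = -8.35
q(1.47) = 7.49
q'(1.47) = 3.52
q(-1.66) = 6.43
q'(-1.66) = -7.84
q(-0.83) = 2.53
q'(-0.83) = -1.91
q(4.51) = -1.48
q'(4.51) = -14.14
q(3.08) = 9.53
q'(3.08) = -2.31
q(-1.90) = 8.56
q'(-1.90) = -9.95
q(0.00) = 2.68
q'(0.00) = 1.92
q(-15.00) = 2070.88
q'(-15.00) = -392.43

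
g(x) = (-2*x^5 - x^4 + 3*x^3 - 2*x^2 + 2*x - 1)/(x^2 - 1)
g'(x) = -2*x*(-2*x^5 - x^4 + 3*x^3 - 2*x^2 + 2*x - 1)/(x^2 - 1)^2 + (-10*x^4 - 4*x^3 + 9*x^2 - 4*x + 2)/(x^2 - 1) = (-6*x^6 - 2*x^5 + 13*x^4 + 4*x^3 - 11*x^2 + 6*x - 2)/(x^4 - 2*x^2 + 1)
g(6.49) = -584.97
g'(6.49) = -264.75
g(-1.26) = -15.09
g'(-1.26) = -57.68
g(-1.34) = -11.40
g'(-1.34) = -37.28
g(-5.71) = 330.36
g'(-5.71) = -183.35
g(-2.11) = 6.23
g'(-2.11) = -24.28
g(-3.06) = 40.31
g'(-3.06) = -49.86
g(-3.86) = 92.14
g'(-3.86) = -81.08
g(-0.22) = 1.65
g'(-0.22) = -4.27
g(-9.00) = 1364.61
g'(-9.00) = -467.05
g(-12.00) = 3296.72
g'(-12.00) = -839.03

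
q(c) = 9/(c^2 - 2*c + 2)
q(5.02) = 0.52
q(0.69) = 8.21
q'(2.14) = -3.88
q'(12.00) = -0.01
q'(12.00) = -0.01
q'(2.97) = -1.49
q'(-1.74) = 0.68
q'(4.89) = -0.27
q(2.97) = 1.84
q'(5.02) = -0.25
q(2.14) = 3.91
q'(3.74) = -0.68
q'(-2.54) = 0.35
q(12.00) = 0.07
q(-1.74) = 1.06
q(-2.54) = 0.67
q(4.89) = 0.56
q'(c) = 9*(2 - 2*c)/(c^2 - 2*c + 2)^2 = 18*(1 - c)/(c^2 - 2*c + 2)^2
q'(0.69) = 4.64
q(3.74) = 1.06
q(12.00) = 0.07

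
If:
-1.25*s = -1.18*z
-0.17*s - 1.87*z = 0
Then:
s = 0.00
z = 0.00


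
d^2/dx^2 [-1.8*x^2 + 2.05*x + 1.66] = -3.60000000000000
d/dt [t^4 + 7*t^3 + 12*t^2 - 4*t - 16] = 4*t^3 + 21*t^2 + 24*t - 4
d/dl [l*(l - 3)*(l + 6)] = 3*l^2 + 6*l - 18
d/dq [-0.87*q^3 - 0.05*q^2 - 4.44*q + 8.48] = -2.61*q^2 - 0.1*q - 4.44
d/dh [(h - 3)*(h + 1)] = 2*h - 2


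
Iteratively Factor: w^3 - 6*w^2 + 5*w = (w - 5)*(w^2 - w) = (w - 5)*(w - 1)*(w)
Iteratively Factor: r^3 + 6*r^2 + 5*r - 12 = (r + 4)*(r^2 + 2*r - 3) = (r + 3)*(r + 4)*(r - 1)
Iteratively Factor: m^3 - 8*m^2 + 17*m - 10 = (m - 1)*(m^2 - 7*m + 10) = (m - 5)*(m - 1)*(m - 2)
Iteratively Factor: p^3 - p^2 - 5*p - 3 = (p + 1)*(p^2 - 2*p - 3) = (p - 3)*(p + 1)*(p + 1)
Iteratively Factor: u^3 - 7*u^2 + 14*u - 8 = (u - 2)*(u^2 - 5*u + 4) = (u - 2)*(u - 1)*(u - 4)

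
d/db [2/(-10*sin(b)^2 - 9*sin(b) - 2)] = 2*(20*sin(b) + 9)*cos(b)/(10*sin(b)^2 + 9*sin(b) + 2)^2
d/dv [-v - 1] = -1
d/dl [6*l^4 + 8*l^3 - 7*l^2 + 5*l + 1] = 24*l^3 + 24*l^2 - 14*l + 5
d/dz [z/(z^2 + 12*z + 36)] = (6 - z)/(z^3 + 18*z^2 + 108*z + 216)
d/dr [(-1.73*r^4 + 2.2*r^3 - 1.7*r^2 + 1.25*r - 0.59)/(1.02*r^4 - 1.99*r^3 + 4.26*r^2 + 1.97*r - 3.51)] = (1.1987*r^6 - 11.2716*r^5 - 8.0603*r^4 + 40.3394*r^3 - 35.3623*r^2 + 16.9608*r - 3.2252)/(1.0404*r^8 - 4.0596*r^7 + 12.6505*r^6 - 12.936*r^5 + 3.1466*r^4 + 30.7542*r^3 - 26.0243*r^2 - 13.8294*r + 12.3201)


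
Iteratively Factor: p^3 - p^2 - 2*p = (p + 1)*(p^2 - 2*p) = p*(p + 1)*(p - 2)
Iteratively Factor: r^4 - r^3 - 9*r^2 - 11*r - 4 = (r + 1)*(r^3 - 2*r^2 - 7*r - 4) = (r - 4)*(r + 1)*(r^2 + 2*r + 1) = (r - 4)*(r + 1)^2*(r + 1)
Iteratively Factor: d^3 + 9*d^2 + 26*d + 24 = (d + 4)*(d^2 + 5*d + 6) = (d + 3)*(d + 4)*(d + 2)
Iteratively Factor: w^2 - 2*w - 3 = (w - 3)*(w + 1)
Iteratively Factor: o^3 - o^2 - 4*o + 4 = (o + 2)*(o^2 - 3*o + 2) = (o - 1)*(o + 2)*(o - 2)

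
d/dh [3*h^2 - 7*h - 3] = 6*h - 7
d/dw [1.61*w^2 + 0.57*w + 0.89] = 3.22*w + 0.57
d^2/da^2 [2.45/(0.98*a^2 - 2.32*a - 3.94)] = (4.70596*a^2 - 11.14064*a - 2.45*(1.96*a - 2.32)*(3.92*a - 4.64) - 18.91988)/(-0.98*a^2 + 2.32*a + 3.94)^3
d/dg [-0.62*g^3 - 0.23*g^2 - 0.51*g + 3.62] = -1.86*g^2 - 0.46*g - 0.51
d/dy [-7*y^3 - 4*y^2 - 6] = y*(-21*y - 8)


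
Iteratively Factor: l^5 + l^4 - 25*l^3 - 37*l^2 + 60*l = (l)*(l^4 + l^3 - 25*l^2 - 37*l + 60) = l*(l - 5)*(l^3 + 6*l^2 + 5*l - 12) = l*(l - 5)*(l + 3)*(l^2 + 3*l - 4) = l*(l - 5)*(l + 3)*(l + 4)*(l - 1)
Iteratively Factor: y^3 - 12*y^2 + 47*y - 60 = (y - 4)*(y^2 - 8*y + 15) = (y - 4)*(y - 3)*(y - 5)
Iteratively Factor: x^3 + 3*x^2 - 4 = (x + 2)*(x^2 + x - 2) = (x + 2)^2*(x - 1)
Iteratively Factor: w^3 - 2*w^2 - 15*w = (w)*(w^2 - 2*w - 15) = w*(w + 3)*(w - 5)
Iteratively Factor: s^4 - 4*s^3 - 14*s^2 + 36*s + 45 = (s - 5)*(s^3 + s^2 - 9*s - 9) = (s - 5)*(s + 1)*(s^2 - 9) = (s - 5)*(s + 1)*(s + 3)*(s - 3)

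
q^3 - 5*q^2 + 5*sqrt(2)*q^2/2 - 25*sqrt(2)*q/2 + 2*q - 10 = (q - 5)*(q + sqrt(2)/2)*(q + 2*sqrt(2))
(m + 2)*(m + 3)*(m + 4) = m^3 + 9*m^2 + 26*m + 24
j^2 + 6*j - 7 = (j - 1)*(j + 7)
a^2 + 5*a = a*(a + 5)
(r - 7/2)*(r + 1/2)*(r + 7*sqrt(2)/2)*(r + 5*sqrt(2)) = r^4 - 3*r^3 + 17*sqrt(2)*r^3/2 - 51*sqrt(2)*r^2/2 + 133*r^2/4 - 105*r - 119*sqrt(2)*r/8 - 245/4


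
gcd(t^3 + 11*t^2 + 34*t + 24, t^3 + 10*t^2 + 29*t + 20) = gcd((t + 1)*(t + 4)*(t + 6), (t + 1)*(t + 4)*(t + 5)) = t^2 + 5*t + 4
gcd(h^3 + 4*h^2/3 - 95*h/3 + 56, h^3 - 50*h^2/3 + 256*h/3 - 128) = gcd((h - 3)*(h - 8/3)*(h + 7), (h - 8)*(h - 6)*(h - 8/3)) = h - 8/3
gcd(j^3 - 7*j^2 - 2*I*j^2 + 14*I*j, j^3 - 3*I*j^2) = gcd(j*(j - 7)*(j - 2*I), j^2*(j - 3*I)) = j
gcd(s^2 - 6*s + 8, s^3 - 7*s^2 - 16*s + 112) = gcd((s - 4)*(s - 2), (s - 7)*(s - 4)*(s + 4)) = s - 4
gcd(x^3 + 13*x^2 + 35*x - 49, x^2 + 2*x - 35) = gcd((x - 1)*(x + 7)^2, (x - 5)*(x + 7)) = x + 7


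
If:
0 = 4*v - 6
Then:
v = 3/2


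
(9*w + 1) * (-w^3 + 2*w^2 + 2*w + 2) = -9*w^4 + 17*w^3 + 20*w^2 + 20*w + 2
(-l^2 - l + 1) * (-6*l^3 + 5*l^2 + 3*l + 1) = 6*l^5 + l^4 - 14*l^3 + l^2 + 2*l + 1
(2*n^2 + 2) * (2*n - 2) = 4*n^3 - 4*n^2 + 4*n - 4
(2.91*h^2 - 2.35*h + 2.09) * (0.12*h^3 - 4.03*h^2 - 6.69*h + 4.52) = 0.3492*h^5 - 12.0093*h^4 - 9.7466*h^3 + 20.452*h^2 - 24.6041*h + 9.4468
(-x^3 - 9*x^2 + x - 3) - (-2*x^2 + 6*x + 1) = -x^3 - 7*x^2 - 5*x - 4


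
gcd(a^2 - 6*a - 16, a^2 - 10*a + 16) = a - 8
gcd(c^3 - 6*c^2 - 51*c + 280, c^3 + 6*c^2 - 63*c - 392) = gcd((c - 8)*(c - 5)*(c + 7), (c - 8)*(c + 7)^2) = c^2 - c - 56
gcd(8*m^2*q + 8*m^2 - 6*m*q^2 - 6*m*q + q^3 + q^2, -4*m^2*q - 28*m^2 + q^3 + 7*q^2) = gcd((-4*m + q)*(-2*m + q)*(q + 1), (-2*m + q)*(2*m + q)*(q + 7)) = -2*m + q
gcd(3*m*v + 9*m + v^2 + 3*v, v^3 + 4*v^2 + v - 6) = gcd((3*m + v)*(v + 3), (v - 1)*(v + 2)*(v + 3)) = v + 3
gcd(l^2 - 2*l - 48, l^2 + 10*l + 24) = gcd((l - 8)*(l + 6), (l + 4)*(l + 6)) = l + 6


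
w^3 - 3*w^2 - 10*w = w*(w - 5)*(w + 2)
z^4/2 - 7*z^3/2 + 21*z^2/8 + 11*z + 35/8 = (z/2 + 1/4)*(z - 5)*(z - 7/2)*(z + 1)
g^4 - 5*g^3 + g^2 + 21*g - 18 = (g - 3)^2*(g - 1)*(g + 2)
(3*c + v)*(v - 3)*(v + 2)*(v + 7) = 3*c*v^3 + 18*c*v^2 - 39*c*v - 126*c + v^4 + 6*v^3 - 13*v^2 - 42*v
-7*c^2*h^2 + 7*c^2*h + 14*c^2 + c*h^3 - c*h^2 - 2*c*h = (-7*c + h)*(h - 2)*(c*h + c)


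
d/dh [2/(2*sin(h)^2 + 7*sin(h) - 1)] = -2*(4*sin(h) + 7)*cos(h)/(7*sin(h) - cos(2*h))^2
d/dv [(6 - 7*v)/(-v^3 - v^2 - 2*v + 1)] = (7*v^3 + 7*v^2 + 14*v - (7*v - 6)*(3*v^2 + 2*v + 2) - 7)/(v^3 + v^2 + 2*v - 1)^2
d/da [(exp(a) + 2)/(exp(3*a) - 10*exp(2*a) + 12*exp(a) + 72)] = -2*exp(a)/(exp(3*a) - 18*exp(2*a) + 108*exp(a) - 216)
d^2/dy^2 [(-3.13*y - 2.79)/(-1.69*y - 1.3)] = (2.183818 - 3.5527136788005e-15*y)/(1.69*y + 1.3)^3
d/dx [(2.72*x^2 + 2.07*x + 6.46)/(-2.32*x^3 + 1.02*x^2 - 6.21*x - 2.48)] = (6.3104*x^4 + 9.6048*x^3 + 25.959*x^2 - 26.6696*x + 34.983)/(5.3824*x^6 - 4.7328*x^5 + 29.8548*x^4 - 1.1612*x^3 + 33.5049*x^2 + 30.8016*x + 6.1504)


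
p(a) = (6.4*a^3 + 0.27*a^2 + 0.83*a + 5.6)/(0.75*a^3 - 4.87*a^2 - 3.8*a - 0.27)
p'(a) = (-2.25*a^2 + 9.74*a + 3.8)*(6.4*a^3 + 0.27*a^2 + 0.83*a + 5.6)/(0.75*a^3 - 4.87*a^2 - 3.8*a - 0.27)^2 + (19.2*a^2 + 0.54*a + 0.83)/(0.75*a^3 - 4.87*a^2 - 3.8*a - 0.27) = (1.77635683940025e-15*a^5 - 31.3705*a^4 - 49.885*a^3 - 14.7679*a^2 + 54.3982*a + 21.0559)/(0.5625*a^6 - 7.305*a^5 + 18.0169*a^4 + 36.607*a^3 + 17.0698*a^2 + 2.052*a + 0.0729)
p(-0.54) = 17.32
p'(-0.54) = -125.12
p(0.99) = -1.60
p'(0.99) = -0.28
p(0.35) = -2.86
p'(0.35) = 7.62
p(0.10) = -8.16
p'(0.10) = 53.98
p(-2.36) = 2.79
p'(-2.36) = -0.63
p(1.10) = -1.64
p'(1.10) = -0.56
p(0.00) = -20.74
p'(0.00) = 288.83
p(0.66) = -1.73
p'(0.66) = 1.38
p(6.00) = -38.55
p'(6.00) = -38.98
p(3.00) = -5.20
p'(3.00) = -3.09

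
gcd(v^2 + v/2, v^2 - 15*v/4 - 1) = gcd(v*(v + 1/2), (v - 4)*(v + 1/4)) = 1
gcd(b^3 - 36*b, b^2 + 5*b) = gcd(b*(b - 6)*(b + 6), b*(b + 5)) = b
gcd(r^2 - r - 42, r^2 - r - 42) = r^2 - r - 42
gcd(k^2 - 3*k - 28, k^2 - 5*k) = 1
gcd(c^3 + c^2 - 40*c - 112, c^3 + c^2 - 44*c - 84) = c - 7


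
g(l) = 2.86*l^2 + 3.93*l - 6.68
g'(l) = 5.72*l + 3.93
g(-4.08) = 24.89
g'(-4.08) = -19.41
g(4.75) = 76.52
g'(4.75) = 31.10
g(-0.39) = -7.78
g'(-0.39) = 1.70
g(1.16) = 1.73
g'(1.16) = 10.57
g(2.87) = 28.16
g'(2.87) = 20.35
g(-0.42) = -7.83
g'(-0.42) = 1.53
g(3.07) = 32.34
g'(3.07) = 21.49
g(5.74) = 110.11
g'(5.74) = 36.76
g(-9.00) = 189.61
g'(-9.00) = -47.55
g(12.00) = 452.32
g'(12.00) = 72.57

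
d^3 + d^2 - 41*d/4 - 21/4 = (d - 3)*(d + 1/2)*(d + 7/2)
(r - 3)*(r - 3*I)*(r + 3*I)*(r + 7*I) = r^4 - 3*r^3 + 7*I*r^3 + 9*r^2 - 21*I*r^2 - 27*r + 63*I*r - 189*I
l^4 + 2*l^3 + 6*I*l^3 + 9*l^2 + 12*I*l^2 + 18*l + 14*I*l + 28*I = (l + 2)*(l - 2*I)*(l + I)*(l + 7*I)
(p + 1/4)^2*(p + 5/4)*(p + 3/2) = p^4 + 13*p^3/4 + 53*p^2/16 + 71*p/64 + 15/128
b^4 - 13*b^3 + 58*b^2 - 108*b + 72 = (b - 6)*(b - 3)*(b - 2)^2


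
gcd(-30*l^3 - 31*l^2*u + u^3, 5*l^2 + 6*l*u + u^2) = 5*l^2 + 6*l*u + u^2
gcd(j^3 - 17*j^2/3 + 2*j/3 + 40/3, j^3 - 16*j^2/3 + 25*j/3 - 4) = 1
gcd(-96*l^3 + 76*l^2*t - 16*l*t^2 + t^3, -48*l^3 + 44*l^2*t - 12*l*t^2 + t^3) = 12*l^2 - 8*l*t + t^2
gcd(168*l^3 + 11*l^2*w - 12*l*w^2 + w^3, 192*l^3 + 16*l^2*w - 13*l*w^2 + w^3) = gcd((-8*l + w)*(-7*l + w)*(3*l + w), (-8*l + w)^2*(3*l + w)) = -24*l^2 - 5*l*w + w^2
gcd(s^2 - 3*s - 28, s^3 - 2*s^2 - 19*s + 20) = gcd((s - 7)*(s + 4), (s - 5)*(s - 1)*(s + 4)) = s + 4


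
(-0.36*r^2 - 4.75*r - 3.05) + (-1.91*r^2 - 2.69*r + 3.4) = -2.27*r^2 - 7.44*r + 0.35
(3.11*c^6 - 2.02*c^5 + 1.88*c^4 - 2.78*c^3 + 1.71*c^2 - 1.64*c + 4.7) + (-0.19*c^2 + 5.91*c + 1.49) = 3.11*c^6 - 2.02*c^5 + 1.88*c^4 - 2.78*c^3 + 1.52*c^2 + 4.27*c + 6.19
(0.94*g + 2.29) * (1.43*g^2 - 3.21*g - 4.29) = 1.3442*g^3 + 0.2573*g^2 - 11.3835*g - 9.8241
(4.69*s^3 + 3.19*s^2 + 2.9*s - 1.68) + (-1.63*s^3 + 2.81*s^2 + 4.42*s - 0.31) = 3.06*s^3 + 6.0*s^2 + 7.32*s - 1.99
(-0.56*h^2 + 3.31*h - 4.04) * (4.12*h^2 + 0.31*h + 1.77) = -2.3072*h^4 + 13.4636*h^3 - 16.6099*h^2 + 4.6063*h - 7.1508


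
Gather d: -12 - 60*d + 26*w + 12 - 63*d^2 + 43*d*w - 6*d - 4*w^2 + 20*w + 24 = -63*d^2 + d*(43*w - 66) - 4*w^2 + 46*w + 24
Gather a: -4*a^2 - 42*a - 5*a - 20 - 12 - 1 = -4*a^2 - 47*a - 33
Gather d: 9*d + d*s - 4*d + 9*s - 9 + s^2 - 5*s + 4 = d*(s + 5) + s^2 + 4*s - 5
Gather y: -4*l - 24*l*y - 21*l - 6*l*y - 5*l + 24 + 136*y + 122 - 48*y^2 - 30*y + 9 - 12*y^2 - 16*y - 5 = -30*l - 60*y^2 + y*(90 - 30*l) + 150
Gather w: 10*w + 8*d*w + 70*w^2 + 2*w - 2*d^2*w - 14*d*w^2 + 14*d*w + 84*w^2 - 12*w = w^2*(154 - 14*d) + w*(-2*d^2 + 22*d)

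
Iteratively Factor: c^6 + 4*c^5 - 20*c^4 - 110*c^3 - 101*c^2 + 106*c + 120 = (c - 1)*(c^5 + 5*c^4 - 15*c^3 - 125*c^2 - 226*c - 120) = (c - 1)*(c + 3)*(c^4 + 2*c^3 - 21*c^2 - 62*c - 40) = (c - 5)*(c - 1)*(c + 3)*(c^3 + 7*c^2 + 14*c + 8) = (c - 5)*(c - 1)*(c + 3)*(c + 4)*(c^2 + 3*c + 2) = (c - 5)*(c - 1)*(c + 2)*(c + 3)*(c + 4)*(c + 1)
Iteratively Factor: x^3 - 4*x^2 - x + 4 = (x + 1)*(x^2 - 5*x + 4) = (x - 4)*(x + 1)*(x - 1)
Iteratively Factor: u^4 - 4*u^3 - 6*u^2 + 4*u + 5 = (u - 5)*(u^3 + u^2 - u - 1) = (u - 5)*(u + 1)*(u^2 - 1) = (u - 5)*(u - 1)*(u + 1)*(u + 1)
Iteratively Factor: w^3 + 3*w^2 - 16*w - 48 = (w + 3)*(w^2 - 16) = (w - 4)*(w + 3)*(w + 4)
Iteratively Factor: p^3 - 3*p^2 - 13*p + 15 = (p + 3)*(p^2 - 6*p + 5) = (p - 1)*(p + 3)*(p - 5)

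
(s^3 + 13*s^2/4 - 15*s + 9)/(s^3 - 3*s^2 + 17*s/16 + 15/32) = 8*(s^2 + 4*s - 12)/(8*s^2 - 18*s - 5)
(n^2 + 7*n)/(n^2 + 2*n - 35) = n/(n - 5)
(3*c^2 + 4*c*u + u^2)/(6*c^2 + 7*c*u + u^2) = (3*c + u)/(6*c + u)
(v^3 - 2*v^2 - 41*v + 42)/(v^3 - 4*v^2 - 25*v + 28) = (v + 6)/(v + 4)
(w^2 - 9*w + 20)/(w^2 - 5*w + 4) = (w - 5)/(w - 1)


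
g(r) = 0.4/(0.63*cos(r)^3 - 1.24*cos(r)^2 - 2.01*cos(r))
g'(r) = 0.4*(1.89*sin(r)*cos(r)^2 - 2.48*sin(r)*cos(r) - 2.01*sin(r))/(0.63*cos(r)^3 - 1.24*cos(r)^2 - 2.01*cos(r))^2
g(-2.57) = 0.91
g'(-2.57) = -1.59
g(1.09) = -0.35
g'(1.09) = -0.76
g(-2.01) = 0.69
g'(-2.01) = 0.66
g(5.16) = -0.38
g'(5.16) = 0.89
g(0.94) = -0.27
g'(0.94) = -0.41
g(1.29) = -0.63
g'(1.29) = -2.40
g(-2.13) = 0.64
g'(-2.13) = 0.14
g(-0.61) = -0.19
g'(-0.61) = 0.14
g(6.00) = -0.16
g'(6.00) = 0.05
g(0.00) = -0.15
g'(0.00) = 0.00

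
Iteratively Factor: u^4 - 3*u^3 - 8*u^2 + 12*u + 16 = (u - 2)*(u^3 - u^2 - 10*u - 8) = (u - 2)*(u + 1)*(u^2 - 2*u - 8) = (u - 2)*(u + 1)*(u + 2)*(u - 4)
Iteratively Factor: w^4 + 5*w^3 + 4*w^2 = (w)*(w^3 + 5*w^2 + 4*w) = w*(w + 1)*(w^2 + 4*w) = w*(w + 1)*(w + 4)*(w)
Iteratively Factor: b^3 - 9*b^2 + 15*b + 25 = (b - 5)*(b^2 - 4*b - 5) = (b - 5)*(b + 1)*(b - 5)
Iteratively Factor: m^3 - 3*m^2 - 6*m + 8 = (m + 2)*(m^2 - 5*m + 4) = (m - 1)*(m + 2)*(m - 4)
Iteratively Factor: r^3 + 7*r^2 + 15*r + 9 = (r + 3)*(r^2 + 4*r + 3) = (r + 3)^2*(r + 1)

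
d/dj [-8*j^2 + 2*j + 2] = 2 - 16*j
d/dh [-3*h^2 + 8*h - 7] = 8 - 6*h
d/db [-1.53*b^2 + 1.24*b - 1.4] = 1.24 - 3.06*b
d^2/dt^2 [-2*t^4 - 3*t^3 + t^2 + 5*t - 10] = -24*t^2 - 18*t + 2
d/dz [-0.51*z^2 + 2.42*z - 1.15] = 2.42 - 1.02*z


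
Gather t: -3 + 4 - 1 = 0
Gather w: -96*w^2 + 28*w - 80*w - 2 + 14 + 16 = -96*w^2 - 52*w + 28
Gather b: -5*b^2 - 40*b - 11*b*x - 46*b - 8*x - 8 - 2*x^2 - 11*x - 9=-5*b^2 + b*(-11*x - 86) - 2*x^2 - 19*x - 17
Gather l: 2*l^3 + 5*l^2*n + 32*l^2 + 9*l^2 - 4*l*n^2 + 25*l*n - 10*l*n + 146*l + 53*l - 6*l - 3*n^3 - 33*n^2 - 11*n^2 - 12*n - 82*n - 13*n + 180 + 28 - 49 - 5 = 2*l^3 + l^2*(5*n + 41) + l*(-4*n^2 + 15*n + 193) - 3*n^3 - 44*n^2 - 107*n + 154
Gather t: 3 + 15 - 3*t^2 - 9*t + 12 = -3*t^2 - 9*t + 30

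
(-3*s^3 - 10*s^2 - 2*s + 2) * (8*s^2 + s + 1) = -24*s^5 - 83*s^4 - 29*s^3 + 4*s^2 + 2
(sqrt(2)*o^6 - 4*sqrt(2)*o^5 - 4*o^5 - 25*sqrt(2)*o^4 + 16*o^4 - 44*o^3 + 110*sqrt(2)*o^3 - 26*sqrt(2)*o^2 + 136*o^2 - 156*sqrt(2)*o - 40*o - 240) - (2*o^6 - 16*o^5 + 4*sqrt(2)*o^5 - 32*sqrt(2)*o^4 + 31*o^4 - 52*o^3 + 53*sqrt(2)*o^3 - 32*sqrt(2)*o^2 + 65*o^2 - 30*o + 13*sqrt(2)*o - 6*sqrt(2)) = -2*o^6 + sqrt(2)*o^6 - 8*sqrt(2)*o^5 + 12*o^5 - 15*o^4 + 7*sqrt(2)*o^4 + 8*o^3 + 57*sqrt(2)*o^3 + 6*sqrt(2)*o^2 + 71*o^2 - 169*sqrt(2)*o - 10*o - 240 + 6*sqrt(2)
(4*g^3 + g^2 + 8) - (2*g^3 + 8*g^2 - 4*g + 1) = 2*g^3 - 7*g^2 + 4*g + 7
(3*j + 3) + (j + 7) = 4*j + 10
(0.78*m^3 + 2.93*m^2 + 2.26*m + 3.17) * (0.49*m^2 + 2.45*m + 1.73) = 0.3822*m^5 + 3.3467*m^4 + 9.6353*m^3 + 12.1592*m^2 + 11.6763*m + 5.4841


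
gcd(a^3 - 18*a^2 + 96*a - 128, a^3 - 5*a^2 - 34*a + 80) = a^2 - 10*a + 16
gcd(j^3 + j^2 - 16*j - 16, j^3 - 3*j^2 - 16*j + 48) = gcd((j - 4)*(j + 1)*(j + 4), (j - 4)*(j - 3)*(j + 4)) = j^2 - 16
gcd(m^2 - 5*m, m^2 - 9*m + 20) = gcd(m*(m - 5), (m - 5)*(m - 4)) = m - 5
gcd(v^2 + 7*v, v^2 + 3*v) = v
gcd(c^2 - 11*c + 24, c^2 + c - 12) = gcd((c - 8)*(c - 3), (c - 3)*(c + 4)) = c - 3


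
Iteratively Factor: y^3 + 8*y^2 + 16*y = (y)*(y^2 + 8*y + 16) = y*(y + 4)*(y + 4)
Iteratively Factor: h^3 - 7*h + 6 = (h - 2)*(h^2 + 2*h - 3) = (h - 2)*(h + 3)*(h - 1)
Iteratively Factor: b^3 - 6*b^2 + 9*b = (b - 3)*(b^2 - 3*b) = (b - 3)^2*(b)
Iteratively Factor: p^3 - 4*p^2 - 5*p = (p)*(p^2 - 4*p - 5) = p*(p - 5)*(p + 1)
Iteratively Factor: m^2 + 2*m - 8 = (m + 4)*(m - 2)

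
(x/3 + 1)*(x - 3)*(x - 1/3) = x^3/3 - x^2/9 - 3*x + 1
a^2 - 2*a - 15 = (a - 5)*(a + 3)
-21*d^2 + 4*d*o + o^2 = (-3*d + o)*(7*d + o)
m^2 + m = m*(m + 1)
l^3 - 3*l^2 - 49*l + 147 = (l - 7)*(l - 3)*(l + 7)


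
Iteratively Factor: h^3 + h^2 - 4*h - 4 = (h + 1)*(h^2 - 4) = (h - 2)*(h + 1)*(h + 2)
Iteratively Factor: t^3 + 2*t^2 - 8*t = (t - 2)*(t^2 + 4*t) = (t - 2)*(t + 4)*(t)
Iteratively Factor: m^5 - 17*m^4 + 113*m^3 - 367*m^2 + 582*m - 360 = (m - 2)*(m^4 - 15*m^3 + 83*m^2 - 201*m + 180) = (m - 5)*(m - 2)*(m^3 - 10*m^2 + 33*m - 36) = (m - 5)*(m - 3)*(m - 2)*(m^2 - 7*m + 12) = (m - 5)*(m - 3)^2*(m - 2)*(m - 4)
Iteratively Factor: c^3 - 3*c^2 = (c)*(c^2 - 3*c) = c*(c - 3)*(c)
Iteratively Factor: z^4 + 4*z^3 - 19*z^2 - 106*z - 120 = (z + 3)*(z^3 + z^2 - 22*z - 40) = (z - 5)*(z + 3)*(z^2 + 6*z + 8) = (z - 5)*(z + 2)*(z + 3)*(z + 4)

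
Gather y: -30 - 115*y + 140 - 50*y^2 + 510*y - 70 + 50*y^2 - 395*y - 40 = 0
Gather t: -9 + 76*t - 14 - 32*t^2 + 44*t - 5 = -32*t^2 + 120*t - 28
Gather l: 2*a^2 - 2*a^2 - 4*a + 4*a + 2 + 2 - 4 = 0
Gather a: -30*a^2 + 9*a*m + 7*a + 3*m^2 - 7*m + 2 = -30*a^2 + a*(9*m + 7) + 3*m^2 - 7*m + 2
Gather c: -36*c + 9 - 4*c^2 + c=-4*c^2 - 35*c + 9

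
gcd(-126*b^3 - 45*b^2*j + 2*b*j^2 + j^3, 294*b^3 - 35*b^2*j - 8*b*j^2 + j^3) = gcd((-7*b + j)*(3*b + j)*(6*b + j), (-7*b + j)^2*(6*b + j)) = 42*b^2 + b*j - j^2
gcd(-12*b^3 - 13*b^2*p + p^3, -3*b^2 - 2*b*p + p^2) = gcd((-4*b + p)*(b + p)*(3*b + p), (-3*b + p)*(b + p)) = b + p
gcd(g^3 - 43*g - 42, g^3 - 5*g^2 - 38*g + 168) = g^2 - g - 42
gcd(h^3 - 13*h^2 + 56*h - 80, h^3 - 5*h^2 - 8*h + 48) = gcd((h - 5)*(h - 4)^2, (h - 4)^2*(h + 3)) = h^2 - 8*h + 16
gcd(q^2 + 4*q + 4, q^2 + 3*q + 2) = q + 2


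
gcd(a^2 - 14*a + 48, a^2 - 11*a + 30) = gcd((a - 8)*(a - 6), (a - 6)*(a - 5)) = a - 6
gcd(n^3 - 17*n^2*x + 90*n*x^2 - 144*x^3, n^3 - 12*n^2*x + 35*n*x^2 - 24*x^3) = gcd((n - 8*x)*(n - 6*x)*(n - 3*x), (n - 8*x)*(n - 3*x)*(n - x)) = n^2 - 11*n*x + 24*x^2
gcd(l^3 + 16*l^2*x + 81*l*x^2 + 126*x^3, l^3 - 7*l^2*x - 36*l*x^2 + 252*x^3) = l + 6*x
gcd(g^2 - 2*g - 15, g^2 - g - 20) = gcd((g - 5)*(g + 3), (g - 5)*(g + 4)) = g - 5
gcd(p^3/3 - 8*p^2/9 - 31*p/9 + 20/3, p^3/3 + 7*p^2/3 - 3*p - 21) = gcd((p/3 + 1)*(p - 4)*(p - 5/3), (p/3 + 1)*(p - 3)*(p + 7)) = p + 3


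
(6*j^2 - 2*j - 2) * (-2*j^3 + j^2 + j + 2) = -12*j^5 + 10*j^4 + 8*j^3 + 8*j^2 - 6*j - 4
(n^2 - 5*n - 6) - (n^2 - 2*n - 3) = -3*n - 3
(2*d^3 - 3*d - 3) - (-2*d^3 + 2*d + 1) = 4*d^3 - 5*d - 4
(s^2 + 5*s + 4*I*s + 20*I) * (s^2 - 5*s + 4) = s^4 + 4*I*s^3 - 21*s^2 + 20*s - 84*I*s + 80*I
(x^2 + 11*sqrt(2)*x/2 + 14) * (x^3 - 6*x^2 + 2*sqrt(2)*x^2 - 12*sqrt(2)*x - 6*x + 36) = x^5 - 6*x^4 + 15*sqrt(2)*x^4/2 - 45*sqrt(2)*x^3 + 30*x^3 - 180*x^2 - 5*sqrt(2)*x^2 - 84*x + 30*sqrt(2)*x + 504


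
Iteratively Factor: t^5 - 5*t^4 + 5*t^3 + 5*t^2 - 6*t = (t)*(t^4 - 5*t^3 + 5*t^2 + 5*t - 6) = t*(t + 1)*(t^3 - 6*t^2 + 11*t - 6) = t*(t - 3)*(t + 1)*(t^2 - 3*t + 2) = t*(t - 3)*(t - 2)*(t + 1)*(t - 1)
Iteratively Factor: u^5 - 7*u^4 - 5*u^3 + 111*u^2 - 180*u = (u - 5)*(u^4 - 2*u^3 - 15*u^2 + 36*u) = (u - 5)*(u - 3)*(u^3 + u^2 - 12*u) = (u - 5)*(u - 3)^2*(u^2 + 4*u) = (u - 5)*(u - 3)^2*(u + 4)*(u)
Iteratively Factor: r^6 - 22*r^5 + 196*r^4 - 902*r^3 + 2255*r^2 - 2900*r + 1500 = (r - 5)*(r^5 - 17*r^4 + 111*r^3 - 347*r^2 + 520*r - 300) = (r - 5)*(r - 3)*(r^4 - 14*r^3 + 69*r^2 - 140*r + 100) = (r - 5)*(r - 3)*(r - 2)*(r^3 - 12*r^2 + 45*r - 50) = (r - 5)*(r - 3)*(r - 2)^2*(r^2 - 10*r + 25) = (r - 5)^2*(r - 3)*(r - 2)^2*(r - 5)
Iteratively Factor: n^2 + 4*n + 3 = (n + 1)*(n + 3)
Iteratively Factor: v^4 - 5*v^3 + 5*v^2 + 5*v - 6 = (v + 1)*(v^3 - 6*v^2 + 11*v - 6) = (v - 1)*(v + 1)*(v^2 - 5*v + 6) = (v - 2)*(v - 1)*(v + 1)*(v - 3)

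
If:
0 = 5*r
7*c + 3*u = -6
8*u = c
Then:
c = -48/59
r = 0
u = -6/59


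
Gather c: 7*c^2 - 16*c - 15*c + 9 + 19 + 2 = 7*c^2 - 31*c + 30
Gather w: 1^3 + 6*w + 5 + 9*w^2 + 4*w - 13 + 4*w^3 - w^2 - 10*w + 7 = 4*w^3 + 8*w^2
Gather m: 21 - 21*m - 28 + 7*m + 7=-14*m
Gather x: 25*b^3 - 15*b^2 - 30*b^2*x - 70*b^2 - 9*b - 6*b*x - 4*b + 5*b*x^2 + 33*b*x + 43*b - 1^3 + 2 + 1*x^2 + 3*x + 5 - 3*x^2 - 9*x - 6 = 25*b^3 - 85*b^2 + 30*b + x^2*(5*b - 2) + x*(-30*b^2 + 27*b - 6)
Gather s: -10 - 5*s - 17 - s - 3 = -6*s - 30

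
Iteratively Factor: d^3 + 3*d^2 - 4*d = (d - 1)*(d^2 + 4*d) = d*(d - 1)*(d + 4)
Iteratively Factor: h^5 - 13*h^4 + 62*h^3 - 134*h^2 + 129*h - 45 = (h - 3)*(h^4 - 10*h^3 + 32*h^2 - 38*h + 15) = (h - 3)*(h - 1)*(h^3 - 9*h^2 + 23*h - 15) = (h - 3)*(h - 1)^2*(h^2 - 8*h + 15) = (h - 3)^2*(h - 1)^2*(h - 5)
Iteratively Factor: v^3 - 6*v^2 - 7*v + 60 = (v - 4)*(v^2 - 2*v - 15) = (v - 4)*(v + 3)*(v - 5)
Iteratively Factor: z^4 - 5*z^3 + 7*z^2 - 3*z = (z - 1)*(z^3 - 4*z^2 + 3*z) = (z - 1)^2*(z^2 - 3*z) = (z - 3)*(z - 1)^2*(z)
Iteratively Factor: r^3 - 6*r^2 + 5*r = (r - 5)*(r^2 - r) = r*(r - 5)*(r - 1)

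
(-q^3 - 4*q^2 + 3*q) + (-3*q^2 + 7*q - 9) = -q^3 - 7*q^2 + 10*q - 9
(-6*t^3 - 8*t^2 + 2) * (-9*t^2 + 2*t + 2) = 54*t^5 + 60*t^4 - 28*t^3 - 34*t^2 + 4*t + 4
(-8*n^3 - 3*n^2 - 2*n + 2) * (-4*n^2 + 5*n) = 32*n^5 - 28*n^4 - 7*n^3 - 18*n^2 + 10*n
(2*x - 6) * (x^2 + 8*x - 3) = 2*x^3 + 10*x^2 - 54*x + 18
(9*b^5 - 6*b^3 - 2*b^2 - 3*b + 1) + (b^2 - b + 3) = 9*b^5 - 6*b^3 - b^2 - 4*b + 4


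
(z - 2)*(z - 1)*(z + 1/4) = z^3 - 11*z^2/4 + 5*z/4 + 1/2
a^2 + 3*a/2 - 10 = (a - 5/2)*(a + 4)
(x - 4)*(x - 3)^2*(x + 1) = x^4 - 9*x^3 + 23*x^2 - 3*x - 36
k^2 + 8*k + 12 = (k + 2)*(k + 6)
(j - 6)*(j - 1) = j^2 - 7*j + 6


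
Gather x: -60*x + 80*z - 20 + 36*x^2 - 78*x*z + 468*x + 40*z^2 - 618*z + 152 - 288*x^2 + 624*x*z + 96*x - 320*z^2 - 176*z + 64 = -252*x^2 + x*(546*z + 504) - 280*z^2 - 714*z + 196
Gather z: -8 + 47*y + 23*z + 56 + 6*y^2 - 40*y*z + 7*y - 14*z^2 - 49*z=6*y^2 + 54*y - 14*z^2 + z*(-40*y - 26) + 48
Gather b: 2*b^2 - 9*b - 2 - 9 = 2*b^2 - 9*b - 11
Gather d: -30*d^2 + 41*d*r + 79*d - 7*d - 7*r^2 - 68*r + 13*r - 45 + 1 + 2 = -30*d^2 + d*(41*r + 72) - 7*r^2 - 55*r - 42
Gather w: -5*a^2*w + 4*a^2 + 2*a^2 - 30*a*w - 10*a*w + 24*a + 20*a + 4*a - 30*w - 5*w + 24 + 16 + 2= 6*a^2 + 48*a + w*(-5*a^2 - 40*a - 35) + 42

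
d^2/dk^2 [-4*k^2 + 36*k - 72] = -8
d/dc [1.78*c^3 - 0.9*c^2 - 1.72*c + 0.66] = 5.34*c^2 - 1.8*c - 1.72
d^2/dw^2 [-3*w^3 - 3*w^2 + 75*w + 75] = -18*w - 6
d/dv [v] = 1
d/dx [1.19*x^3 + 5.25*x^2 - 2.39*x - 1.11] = 3.57*x^2 + 10.5*x - 2.39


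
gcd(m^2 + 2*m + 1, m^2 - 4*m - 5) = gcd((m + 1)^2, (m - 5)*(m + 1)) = m + 1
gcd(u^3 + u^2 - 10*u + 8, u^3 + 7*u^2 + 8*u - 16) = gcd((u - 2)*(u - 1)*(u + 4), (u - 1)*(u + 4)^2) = u^2 + 3*u - 4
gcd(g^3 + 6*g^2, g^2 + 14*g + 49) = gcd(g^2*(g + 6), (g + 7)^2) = 1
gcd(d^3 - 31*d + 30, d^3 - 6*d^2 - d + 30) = d - 5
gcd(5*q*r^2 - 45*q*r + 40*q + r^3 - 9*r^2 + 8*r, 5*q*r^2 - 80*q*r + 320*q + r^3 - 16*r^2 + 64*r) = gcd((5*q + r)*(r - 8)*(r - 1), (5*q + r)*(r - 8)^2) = 5*q*r - 40*q + r^2 - 8*r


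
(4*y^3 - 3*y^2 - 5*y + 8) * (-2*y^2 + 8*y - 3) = -8*y^5 + 38*y^4 - 26*y^3 - 47*y^2 + 79*y - 24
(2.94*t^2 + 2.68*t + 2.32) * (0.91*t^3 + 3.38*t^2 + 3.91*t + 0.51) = 2.6754*t^5 + 12.376*t^4 + 22.665*t^3 + 19.8198*t^2 + 10.438*t + 1.1832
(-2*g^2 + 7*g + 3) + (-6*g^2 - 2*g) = -8*g^2 + 5*g + 3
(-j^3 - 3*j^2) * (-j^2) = j^5 + 3*j^4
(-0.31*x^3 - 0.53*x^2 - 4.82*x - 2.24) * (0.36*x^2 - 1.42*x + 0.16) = -0.1116*x^5 + 0.2494*x^4 - 1.0322*x^3 + 5.9532*x^2 + 2.4096*x - 0.3584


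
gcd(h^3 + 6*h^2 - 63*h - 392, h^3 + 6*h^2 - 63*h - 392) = h^3 + 6*h^2 - 63*h - 392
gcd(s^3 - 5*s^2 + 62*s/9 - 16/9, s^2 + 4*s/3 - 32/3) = s - 8/3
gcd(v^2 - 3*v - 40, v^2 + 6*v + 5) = v + 5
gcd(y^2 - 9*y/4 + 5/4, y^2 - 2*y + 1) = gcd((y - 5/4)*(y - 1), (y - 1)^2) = y - 1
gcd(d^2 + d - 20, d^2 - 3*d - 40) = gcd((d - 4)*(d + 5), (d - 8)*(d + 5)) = d + 5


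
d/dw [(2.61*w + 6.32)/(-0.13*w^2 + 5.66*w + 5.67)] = (0.3393*w^2 + 1.6432*w - 20.9725)/(0.0169*w^4 - 1.4716*w^3 + 30.5614*w^2 + 64.1844*w + 32.1489)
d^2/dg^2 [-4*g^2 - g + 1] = -8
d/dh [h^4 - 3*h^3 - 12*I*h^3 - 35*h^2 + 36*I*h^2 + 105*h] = 4*h^3 + h^2*(-9 - 36*I) + h*(-70 + 72*I) + 105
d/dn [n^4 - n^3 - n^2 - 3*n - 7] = 4*n^3 - 3*n^2 - 2*n - 3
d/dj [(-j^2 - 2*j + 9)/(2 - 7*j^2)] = 2*(-7*j^2 + 61*j - 2)/(49*j^4 - 28*j^2 + 4)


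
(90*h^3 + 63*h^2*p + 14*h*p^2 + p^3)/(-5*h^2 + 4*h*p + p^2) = (18*h^2 + 9*h*p + p^2)/(-h + p)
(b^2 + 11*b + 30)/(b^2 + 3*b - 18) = (b + 5)/(b - 3)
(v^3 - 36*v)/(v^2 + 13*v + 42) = v*(v - 6)/(v + 7)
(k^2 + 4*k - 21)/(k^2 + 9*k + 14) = (k - 3)/(k + 2)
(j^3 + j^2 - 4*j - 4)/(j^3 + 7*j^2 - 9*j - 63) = (j^3 + j^2 - 4*j - 4)/(j^3 + 7*j^2 - 9*j - 63)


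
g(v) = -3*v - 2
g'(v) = -3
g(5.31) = -17.93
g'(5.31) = -3.00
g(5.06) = -17.18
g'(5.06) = -3.00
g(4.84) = -16.52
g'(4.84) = -3.00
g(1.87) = -7.61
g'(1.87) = -3.00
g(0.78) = -4.34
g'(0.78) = -3.00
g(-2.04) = 4.12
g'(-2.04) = -3.00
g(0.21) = -2.63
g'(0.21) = -3.00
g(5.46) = -18.38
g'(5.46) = -3.00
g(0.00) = -2.00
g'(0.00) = -3.00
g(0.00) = -2.00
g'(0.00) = -3.00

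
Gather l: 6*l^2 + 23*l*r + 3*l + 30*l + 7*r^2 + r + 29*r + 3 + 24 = 6*l^2 + l*(23*r + 33) + 7*r^2 + 30*r + 27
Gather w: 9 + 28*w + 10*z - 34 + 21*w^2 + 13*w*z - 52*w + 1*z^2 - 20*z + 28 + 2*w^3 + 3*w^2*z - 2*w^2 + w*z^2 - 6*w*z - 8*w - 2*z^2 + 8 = 2*w^3 + w^2*(3*z + 19) + w*(z^2 + 7*z - 32) - z^2 - 10*z + 11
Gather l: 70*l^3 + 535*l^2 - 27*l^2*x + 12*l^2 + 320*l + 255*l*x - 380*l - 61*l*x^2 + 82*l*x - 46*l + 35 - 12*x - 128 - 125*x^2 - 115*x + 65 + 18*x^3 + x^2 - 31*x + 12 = 70*l^3 + l^2*(547 - 27*x) + l*(-61*x^2 + 337*x - 106) + 18*x^3 - 124*x^2 - 158*x - 16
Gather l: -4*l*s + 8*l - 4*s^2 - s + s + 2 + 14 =l*(8 - 4*s) - 4*s^2 + 16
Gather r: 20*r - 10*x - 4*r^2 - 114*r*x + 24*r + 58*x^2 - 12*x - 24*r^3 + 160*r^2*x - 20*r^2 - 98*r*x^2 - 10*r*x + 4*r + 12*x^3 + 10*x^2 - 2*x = -24*r^3 + r^2*(160*x - 24) + r*(-98*x^2 - 124*x + 48) + 12*x^3 + 68*x^2 - 24*x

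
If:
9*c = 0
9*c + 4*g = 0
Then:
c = 0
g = 0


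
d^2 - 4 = (d - 2)*(d + 2)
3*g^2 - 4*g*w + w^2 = (-3*g + w)*(-g + w)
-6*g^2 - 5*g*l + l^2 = (-6*g + l)*(g + l)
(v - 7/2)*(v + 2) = v^2 - 3*v/2 - 7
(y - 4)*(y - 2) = y^2 - 6*y + 8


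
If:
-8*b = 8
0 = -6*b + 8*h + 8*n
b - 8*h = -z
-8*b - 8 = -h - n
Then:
No Solution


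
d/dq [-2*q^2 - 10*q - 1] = -4*q - 10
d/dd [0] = 0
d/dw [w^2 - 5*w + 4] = 2*w - 5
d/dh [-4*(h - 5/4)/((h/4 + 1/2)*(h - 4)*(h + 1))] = 4*(8*h^3 - 19*h^2 + 10*h + 82)/(h^6 - 2*h^5 - 19*h^4 + 4*h^3 + 116*h^2 + 160*h + 64)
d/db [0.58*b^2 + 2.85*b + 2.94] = 1.16*b + 2.85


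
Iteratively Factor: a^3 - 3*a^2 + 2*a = (a - 2)*(a^2 - a) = a*(a - 2)*(a - 1)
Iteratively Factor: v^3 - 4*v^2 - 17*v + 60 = (v - 3)*(v^2 - v - 20) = (v - 5)*(v - 3)*(v + 4)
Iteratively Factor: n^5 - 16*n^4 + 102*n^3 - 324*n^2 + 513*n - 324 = (n - 3)*(n^4 - 13*n^3 + 63*n^2 - 135*n + 108) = (n - 3)^2*(n^3 - 10*n^2 + 33*n - 36) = (n - 3)^3*(n^2 - 7*n + 12) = (n - 3)^4*(n - 4)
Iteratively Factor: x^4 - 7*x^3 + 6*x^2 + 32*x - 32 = (x - 1)*(x^3 - 6*x^2 + 32) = (x - 1)*(x + 2)*(x^2 - 8*x + 16) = (x - 4)*(x - 1)*(x + 2)*(x - 4)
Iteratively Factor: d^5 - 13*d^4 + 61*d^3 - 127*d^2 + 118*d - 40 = (d - 4)*(d^4 - 9*d^3 + 25*d^2 - 27*d + 10) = (d - 4)*(d - 1)*(d^3 - 8*d^2 + 17*d - 10) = (d - 5)*(d - 4)*(d - 1)*(d^2 - 3*d + 2) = (d - 5)*(d - 4)*(d - 2)*(d - 1)*(d - 1)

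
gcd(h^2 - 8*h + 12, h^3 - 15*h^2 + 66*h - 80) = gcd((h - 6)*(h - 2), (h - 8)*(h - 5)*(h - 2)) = h - 2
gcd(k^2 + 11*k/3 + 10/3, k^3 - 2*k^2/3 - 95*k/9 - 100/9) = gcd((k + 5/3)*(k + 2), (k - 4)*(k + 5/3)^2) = k + 5/3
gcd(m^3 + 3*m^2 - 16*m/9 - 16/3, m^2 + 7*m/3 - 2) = m + 3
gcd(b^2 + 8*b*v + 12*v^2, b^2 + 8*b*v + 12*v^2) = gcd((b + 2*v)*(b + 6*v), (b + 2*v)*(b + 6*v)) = b^2 + 8*b*v + 12*v^2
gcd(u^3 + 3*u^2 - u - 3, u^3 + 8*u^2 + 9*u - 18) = u^2 + 2*u - 3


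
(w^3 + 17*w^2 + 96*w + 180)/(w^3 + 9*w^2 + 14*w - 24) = (w^2 + 11*w + 30)/(w^2 + 3*w - 4)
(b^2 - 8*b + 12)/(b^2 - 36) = (b - 2)/(b + 6)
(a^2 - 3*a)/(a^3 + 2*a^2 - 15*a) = 1/(a + 5)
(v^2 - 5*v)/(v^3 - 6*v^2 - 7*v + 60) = v/(v^2 - v - 12)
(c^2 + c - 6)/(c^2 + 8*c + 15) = (c - 2)/(c + 5)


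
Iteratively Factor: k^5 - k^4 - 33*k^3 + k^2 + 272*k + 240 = (k + 3)*(k^4 - 4*k^3 - 21*k^2 + 64*k + 80) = (k - 4)*(k + 3)*(k^3 - 21*k - 20) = (k - 4)*(k + 3)*(k + 4)*(k^2 - 4*k - 5) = (k - 4)*(k + 1)*(k + 3)*(k + 4)*(k - 5)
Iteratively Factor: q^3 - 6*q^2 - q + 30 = (q + 2)*(q^2 - 8*q + 15) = (q - 3)*(q + 2)*(q - 5)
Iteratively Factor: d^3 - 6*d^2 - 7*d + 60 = (d - 4)*(d^2 - 2*d - 15) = (d - 4)*(d + 3)*(d - 5)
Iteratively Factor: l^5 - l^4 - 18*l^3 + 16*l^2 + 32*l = (l - 2)*(l^4 + l^3 - 16*l^2 - 16*l) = (l - 4)*(l - 2)*(l^3 + 5*l^2 + 4*l) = (l - 4)*(l - 2)*(l + 1)*(l^2 + 4*l) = (l - 4)*(l - 2)*(l + 1)*(l + 4)*(l)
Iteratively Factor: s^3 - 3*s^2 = (s)*(s^2 - 3*s) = s*(s - 3)*(s)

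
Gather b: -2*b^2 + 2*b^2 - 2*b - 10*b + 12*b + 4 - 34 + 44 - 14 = 0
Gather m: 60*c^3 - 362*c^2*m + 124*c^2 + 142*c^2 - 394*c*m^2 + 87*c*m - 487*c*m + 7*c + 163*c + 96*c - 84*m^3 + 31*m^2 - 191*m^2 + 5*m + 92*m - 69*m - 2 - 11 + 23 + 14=60*c^3 + 266*c^2 + 266*c - 84*m^3 + m^2*(-394*c - 160) + m*(-362*c^2 - 400*c + 28) + 24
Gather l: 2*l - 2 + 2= 2*l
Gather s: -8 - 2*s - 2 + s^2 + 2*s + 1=s^2 - 9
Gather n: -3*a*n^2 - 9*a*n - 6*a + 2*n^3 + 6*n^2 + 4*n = -6*a + 2*n^3 + n^2*(6 - 3*a) + n*(4 - 9*a)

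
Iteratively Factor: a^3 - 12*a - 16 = (a + 2)*(a^2 - 2*a - 8) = (a - 4)*(a + 2)*(a + 2)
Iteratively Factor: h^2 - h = (h - 1)*(h)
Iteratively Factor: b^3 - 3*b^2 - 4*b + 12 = (b - 2)*(b^2 - b - 6) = (b - 3)*(b - 2)*(b + 2)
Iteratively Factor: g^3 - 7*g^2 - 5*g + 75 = (g + 3)*(g^2 - 10*g + 25) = (g - 5)*(g + 3)*(g - 5)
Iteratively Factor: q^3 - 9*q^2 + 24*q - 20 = (q - 2)*(q^2 - 7*q + 10) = (q - 2)^2*(q - 5)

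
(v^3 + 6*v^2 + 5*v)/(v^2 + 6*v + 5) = v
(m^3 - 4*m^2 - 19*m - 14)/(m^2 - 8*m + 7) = (m^2 + 3*m + 2)/(m - 1)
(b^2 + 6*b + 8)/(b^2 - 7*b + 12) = (b^2 + 6*b + 8)/(b^2 - 7*b + 12)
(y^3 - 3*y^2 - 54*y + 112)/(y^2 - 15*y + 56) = (y^2 + 5*y - 14)/(y - 7)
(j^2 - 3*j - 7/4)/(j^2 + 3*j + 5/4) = (2*j - 7)/(2*j + 5)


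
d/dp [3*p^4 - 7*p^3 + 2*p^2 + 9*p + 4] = 12*p^3 - 21*p^2 + 4*p + 9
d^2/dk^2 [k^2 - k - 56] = 2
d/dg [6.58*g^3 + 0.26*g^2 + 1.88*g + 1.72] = 19.74*g^2 + 0.52*g + 1.88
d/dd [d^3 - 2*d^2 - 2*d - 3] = 3*d^2 - 4*d - 2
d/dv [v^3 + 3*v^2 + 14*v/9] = 3*v^2 + 6*v + 14/9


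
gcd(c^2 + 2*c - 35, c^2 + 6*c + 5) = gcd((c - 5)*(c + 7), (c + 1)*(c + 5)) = 1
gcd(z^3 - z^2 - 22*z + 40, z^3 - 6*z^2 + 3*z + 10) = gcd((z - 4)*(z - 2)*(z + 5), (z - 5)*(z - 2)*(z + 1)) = z - 2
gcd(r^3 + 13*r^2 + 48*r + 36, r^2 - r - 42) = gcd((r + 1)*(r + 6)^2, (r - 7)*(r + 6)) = r + 6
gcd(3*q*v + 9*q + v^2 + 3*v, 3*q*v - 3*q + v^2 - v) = 3*q + v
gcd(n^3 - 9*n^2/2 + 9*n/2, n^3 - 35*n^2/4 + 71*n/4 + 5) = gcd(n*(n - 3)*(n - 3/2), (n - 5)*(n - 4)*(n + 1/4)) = 1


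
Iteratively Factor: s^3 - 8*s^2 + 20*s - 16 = (s - 4)*(s^2 - 4*s + 4) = (s - 4)*(s - 2)*(s - 2)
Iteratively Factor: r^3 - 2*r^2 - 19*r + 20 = (r - 1)*(r^2 - r - 20) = (r - 1)*(r + 4)*(r - 5)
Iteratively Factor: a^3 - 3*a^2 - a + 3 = (a - 3)*(a^2 - 1) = (a - 3)*(a + 1)*(a - 1)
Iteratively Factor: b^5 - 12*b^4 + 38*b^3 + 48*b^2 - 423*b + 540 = (b - 5)*(b^4 - 7*b^3 + 3*b^2 + 63*b - 108) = (b - 5)*(b + 3)*(b^3 - 10*b^2 + 33*b - 36) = (b - 5)*(b - 4)*(b + 3)*(b^2 - 6*b + 9) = (b - 5)*(b - 4)*(b - 3)*(b + 3)*(b - 3)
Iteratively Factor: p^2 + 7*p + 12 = (p + 3)*(p + 4)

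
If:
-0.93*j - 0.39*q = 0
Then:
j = -0.419354838709677*q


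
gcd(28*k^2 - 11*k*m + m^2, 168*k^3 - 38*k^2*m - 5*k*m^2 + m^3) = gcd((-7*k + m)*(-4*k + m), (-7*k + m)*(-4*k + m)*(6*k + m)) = 28*k^2 - 11*k*m + m^2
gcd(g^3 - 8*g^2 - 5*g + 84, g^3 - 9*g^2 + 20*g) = g - 4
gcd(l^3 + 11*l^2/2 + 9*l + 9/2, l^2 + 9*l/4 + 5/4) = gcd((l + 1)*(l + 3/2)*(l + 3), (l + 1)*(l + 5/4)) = l + 1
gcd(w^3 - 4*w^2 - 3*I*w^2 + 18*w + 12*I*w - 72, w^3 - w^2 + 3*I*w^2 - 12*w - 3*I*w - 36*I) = w^2 + w*(-4 + 3*I) - 12*I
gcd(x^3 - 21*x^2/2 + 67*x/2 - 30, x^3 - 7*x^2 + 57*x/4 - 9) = x^2 - 11*x/2 + 6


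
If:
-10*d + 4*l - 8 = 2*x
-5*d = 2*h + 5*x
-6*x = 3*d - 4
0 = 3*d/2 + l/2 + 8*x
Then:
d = 52/11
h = -250/33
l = 428/33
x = -56/33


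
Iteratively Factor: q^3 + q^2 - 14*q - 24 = (q + 2)*(q^2 - q - 12) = (q - 4)*(q + 2)*(q + 3)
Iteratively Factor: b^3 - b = (b)*(b^2 - 1) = b*(b + 1)*(b - 1)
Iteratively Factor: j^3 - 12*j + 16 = (j - 2)*(j^2 + 2*j - 8) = (j - 2)^2*(j + 4)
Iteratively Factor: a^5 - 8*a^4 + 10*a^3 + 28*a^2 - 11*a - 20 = (a + 1)*(a^4 - 9*a^3 + 19*a^2 + 9*a - 20) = (a - 5)*(a + 1)*(a^3 - 4*a^2 - a + 4) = (a - 5)*(a - 1)*(a + 1)*(a^2 - 3*a - 4) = (a - 5)*(a - 1)*(a + 1)^2*(a - 4)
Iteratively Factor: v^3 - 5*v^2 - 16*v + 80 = (v + 4)*(v^2 - 9*v + 20) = (v - 4)*(v + 4)*(v - 5)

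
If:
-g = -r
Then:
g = r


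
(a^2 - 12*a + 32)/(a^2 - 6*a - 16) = (a - 4)/(a + 2)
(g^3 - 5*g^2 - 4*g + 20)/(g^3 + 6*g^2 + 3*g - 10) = (g^2 - 7*g + 10)/(g^2 + 4*g - 5)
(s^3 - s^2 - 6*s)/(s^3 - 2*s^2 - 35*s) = (-s^2 + s + 6)/(-s^2 + 2*s + 35)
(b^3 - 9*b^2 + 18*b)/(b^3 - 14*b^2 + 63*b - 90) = b/(b - 5)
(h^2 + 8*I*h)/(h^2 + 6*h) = (h + 8*I)/(h + 6)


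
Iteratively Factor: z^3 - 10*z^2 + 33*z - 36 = (z - 3)*(z^2 - 7*z + 12) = (z - 3)^2*(z - 4)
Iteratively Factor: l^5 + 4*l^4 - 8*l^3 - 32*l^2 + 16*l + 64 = (l + 4)*(l^4 - 8*l^2 + 16) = (l + 2)*(l + 4)*(l^3 - 2*l^2 - 4*l + 8) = (l - 2)*(l + 2)*(l + 4)*(l^2 - 4) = (l - 2)*(l + 2)^2*(l + 4)*(l - 2)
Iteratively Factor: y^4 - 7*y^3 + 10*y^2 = (y)*(y^3 - 7*y^2 + 10*y) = y*(y - 5)*(y^2 - 2*y) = y^2*(y - 5)*(y - 2)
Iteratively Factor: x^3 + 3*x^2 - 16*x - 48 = (x + 4)*(x^2 - x - 12) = (x + 3)*(x + 4)*(x - 4)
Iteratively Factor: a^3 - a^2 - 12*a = (a - 4)*(a^2 + 3*a) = a*(a - 4)*(a + 3)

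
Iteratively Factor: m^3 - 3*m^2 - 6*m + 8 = (m - 4)*(m^2 + m - 2) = (m - 4)*(m + 2)*(m - 1)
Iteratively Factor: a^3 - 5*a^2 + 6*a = (a)*(a^2 - 5*a + 6) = a*(a - 2)*(a - 3)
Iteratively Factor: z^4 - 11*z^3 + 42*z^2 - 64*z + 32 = (z - 4)*(z^3 - 7*z^2 + 14*z - 8) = (z - 4)*(z - 2)*(z^2 - 5*z + 4) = (z - 4)*(z - 2)*(z - 1)*(z - 4)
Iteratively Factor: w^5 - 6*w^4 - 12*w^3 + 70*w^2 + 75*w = (w - 5)*(w^4 - w^3 - 17*w^2 - 15*w) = (w - 5)^2*(w^3 + 4*w^2 + 3*w) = (w - 5)^2*(w + 1)*(w^2 + 3*w) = (w - 5)^2*(w + 1)*(w + 3)*(w)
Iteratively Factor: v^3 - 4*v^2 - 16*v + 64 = (v - 4)*(v^2 - 16) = (v - 4)*(v + 4)*(v - 4)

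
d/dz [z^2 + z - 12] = 2*z + 1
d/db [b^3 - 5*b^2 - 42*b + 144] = 3*b^2 - 10*b - 42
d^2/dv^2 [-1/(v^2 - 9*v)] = 2*(v*(v - 9) - (2*v - 9)^2)/(v^3*(v - 9)^3)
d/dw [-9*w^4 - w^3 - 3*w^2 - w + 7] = -36*w^3 - 3*w^2 - 6*w - 1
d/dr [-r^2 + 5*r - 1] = 5 - 2*r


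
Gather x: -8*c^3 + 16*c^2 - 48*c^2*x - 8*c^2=-8*c^3 - 48*c^2*x + 8*c^2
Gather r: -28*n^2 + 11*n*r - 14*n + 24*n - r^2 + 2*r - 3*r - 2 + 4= -28*n^2 + 10*n - r^2 + r*(11*n - 1) + 2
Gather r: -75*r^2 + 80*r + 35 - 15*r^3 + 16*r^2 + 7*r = -15*r^3 - 59*r^2 + 87*r + 35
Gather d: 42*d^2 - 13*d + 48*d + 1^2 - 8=42*d^2 + 35*d - 7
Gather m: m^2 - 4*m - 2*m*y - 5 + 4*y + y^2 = m^2 + m*(-2*y - 4) + y^2 + 4*y - 5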